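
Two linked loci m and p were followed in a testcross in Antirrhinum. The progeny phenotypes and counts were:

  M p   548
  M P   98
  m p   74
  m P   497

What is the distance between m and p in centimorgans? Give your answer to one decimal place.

The two most frequent classes, M p (548) and m P (497), are the parental types, so the F1 was M p / m P.
The recombinant classes are M P and m p: 98 + 74 = 172.
Recombination frequency = 172/1217 = 0.1413 ≈ 14.1%, i.e. 14.1 centimorgans.

14.1 centimorgans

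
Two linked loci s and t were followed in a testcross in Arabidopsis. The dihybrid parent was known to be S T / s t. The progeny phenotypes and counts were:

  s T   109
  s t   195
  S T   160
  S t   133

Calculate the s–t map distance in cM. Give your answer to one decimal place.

40.5 cM

The recombinant classes are S t and s T: 133 + 109 = 242.
Recombination frequency = 242/597 = 0.4054 ≈ 40.5%, i.e. 40.5 cM.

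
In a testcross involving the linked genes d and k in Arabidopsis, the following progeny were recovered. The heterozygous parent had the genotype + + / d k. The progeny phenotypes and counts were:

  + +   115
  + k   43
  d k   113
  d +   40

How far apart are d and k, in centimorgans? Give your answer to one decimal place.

26.7 centimorgans

The recombinant classes are + k and d +: 43 + 40 = 83.
Recombination frequency = 83/311 = 0.2669 ≈ 26.7%, i.e. 26.7 centimorgans.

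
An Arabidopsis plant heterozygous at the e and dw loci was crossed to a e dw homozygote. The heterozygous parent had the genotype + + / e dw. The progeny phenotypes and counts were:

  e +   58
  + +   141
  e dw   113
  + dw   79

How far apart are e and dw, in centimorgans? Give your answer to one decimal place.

35.0 centimorgans

The recombinant classes are + dw and e +: 79 + 58 = 137.
Recombination frequency = 137/391 = 0.3504 ≈ 35.0%, i.e. 35.0 centimorgans.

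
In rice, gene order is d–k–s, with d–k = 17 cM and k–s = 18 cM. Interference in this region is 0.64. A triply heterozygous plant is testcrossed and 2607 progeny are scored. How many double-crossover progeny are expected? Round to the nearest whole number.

29

Map distances give recombination frequencies of 0.170 and 0.180 for the two intervals.
With interference 0.64 (so coincidence = 0.36), expected double-crossover frequency = 0.170 × 0.180 × 0.36 = 0.01102.
Expected number = 0.01102 × 2607 = 28.72 ≈ 29.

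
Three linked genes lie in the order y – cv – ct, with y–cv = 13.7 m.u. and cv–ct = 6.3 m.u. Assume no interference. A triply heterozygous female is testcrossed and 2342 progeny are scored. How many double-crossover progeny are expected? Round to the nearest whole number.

Map distances give recombination frequencies of 0.137 and 0.063 for the two intervals.
With no interference, expected double-crossover frequency = 0.137 × 0.063 = 0.00863.
Expected number = 0.00863 × 2342 = 20.21 ≈ 20.

20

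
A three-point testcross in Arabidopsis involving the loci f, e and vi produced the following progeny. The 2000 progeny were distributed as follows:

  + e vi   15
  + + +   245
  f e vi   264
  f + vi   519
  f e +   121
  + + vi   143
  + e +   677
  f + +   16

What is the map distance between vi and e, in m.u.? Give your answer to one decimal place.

The two most frequent reciprocal classes, f + vi and + e +, are the parental types, so the F1 was f + vi / + e +.
The two rarest classes, f + + and + e vi, are the double crossovers. Comparing them with the parentals, only the vi allele has switched, so vi is the middle locus and the order is f – vi – e.
Crossovers in the vi–e interval produce the single-crossover classes f e vi and + + + (264 + 245 = 509) plus the double crossovers (31).
RF(vi–e) = (509 + 31) / 2000 = 540/2000 = 0.2700 → 27.0 m.u.

27.0 m.u.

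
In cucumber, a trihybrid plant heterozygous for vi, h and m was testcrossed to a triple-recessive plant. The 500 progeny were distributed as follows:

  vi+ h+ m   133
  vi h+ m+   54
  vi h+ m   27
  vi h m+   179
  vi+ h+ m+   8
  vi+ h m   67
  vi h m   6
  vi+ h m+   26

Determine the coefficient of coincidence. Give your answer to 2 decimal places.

The two most frequent reciprocal classes, vi+ h+ m and vi h m+, are the parental types, so the F1 was vi+ h+ m / vi h m+.
The two rarest classes, vi+ h+ m+ and vi h m, are the double crossovers. Comparing them with the parentals, only the m allele has switched, so m is the middle locus and the order is h – m – vi.
h–m: (121 + 14)/500 = 0.2700; m–vi: (53 + 14)/500 = 0.1340.
Expected DCO frequency = 0.2700 × 0.1340 ≈ 0.03618; observed = 14/500 ≈ 0.02800.
Coefficient of coincidence = 0.02800/0.03618 ≈ 0.77.

0.77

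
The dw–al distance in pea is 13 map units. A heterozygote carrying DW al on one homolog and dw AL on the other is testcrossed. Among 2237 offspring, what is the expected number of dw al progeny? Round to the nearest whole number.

A map distance of 13 map units corresponds to a recombination frequency of 0.130.
The F1 is DW al / dw AL, so dw al is a recombinant gamete class with expected frequency r/2 = 0.130/2 = 0.0650.
Expected number = 0.0650 × 2237 = 145.41 ≈ 145.

145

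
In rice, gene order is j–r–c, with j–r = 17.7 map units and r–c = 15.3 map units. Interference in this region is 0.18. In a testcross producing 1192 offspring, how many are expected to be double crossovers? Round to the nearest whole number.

Map distances give recombination frequencies of 0.177 and 0.153 for the two intervals.
With interference 0.18 (so coincidence = 0.82), expected double-crossover frequency = 0.177 × 0.153 × 0.82 = 0.02221.
Expected number = 0.02221 × 1192 = 26.47 ≈ 26.

26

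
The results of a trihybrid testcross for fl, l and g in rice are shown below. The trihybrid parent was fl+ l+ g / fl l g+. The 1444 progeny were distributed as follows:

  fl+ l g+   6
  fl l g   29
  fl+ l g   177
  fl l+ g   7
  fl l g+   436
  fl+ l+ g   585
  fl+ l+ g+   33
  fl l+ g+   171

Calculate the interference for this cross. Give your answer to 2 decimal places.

The two rarest classes, fl l+ g and fl+ l g+, are the double crossovers. Comparing them with the parentals, only the fl allele has switched, so fl is the middle locus and the order is g – fl – l.
g–fl: (62 + 13)/1444 = 0.0519; fl–l: (348 + 13)/1444 = 0.2500.
Expected DCO frequency = 0.0519 × 0.2500 ≈ 0.01298; observed = 13/1444 ≈ 0.00900.
Coefficient of coincidence = 0.00900/0.01298 ≈ 0.69; interference = 1 − 0.69 = 0.31.

0.31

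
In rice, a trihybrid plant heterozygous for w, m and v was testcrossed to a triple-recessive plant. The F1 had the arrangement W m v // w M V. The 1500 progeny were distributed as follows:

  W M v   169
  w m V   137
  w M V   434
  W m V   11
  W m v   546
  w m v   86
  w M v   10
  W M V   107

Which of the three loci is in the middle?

v

The two rarest classes, W m V and w M v, are the double crossovers. Comparing them with the parentals, only the v allele has switched, so v is the middle locus and the order is w – v – m.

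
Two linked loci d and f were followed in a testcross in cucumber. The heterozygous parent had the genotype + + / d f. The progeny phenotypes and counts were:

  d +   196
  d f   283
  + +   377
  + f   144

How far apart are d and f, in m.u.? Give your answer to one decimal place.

The recombinant classes are + f and d +: 144 + 196 = 340.
Recombination frequency = 340/1000 = 0.3400 ≈ 34.0%, i.e. 34.0 m.u.

34.0 m.u.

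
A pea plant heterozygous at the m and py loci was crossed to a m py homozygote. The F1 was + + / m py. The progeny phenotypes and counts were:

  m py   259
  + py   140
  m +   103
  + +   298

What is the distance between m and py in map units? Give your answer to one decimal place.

30.4 map units

The recombinant classes are + py and m +: 140 + 103 = 243.
Recombination frequency = 243/800 = 0.3038 ≈ 30.4%, i.e. 30.4 map units.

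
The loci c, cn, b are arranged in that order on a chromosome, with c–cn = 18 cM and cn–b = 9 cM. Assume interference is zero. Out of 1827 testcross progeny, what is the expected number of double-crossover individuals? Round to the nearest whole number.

30

Map distances give recombination frequencies of 0.180 and 0.090 for the two intervals.
With no interference, expected double-crossover frequency = 0.180 × 0.090 = 0.01620.
Expected number = 0.01620 × 1827 = 29.60 ≈ 30.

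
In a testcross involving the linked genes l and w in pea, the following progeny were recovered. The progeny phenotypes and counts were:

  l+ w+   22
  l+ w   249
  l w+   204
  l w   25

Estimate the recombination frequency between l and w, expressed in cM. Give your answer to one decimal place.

The two most frequent classes, l+ w (249) and l w+ (204), are the parental types, so the F1 was l+ w / l w+.
The recombinant classes are l+ w+ and l w: 22 + 25 = 47.
Recombination frequency = 47/500 = 0.0940 ≈ 9.4%, i.e. 9.4 cM.

9.4 cM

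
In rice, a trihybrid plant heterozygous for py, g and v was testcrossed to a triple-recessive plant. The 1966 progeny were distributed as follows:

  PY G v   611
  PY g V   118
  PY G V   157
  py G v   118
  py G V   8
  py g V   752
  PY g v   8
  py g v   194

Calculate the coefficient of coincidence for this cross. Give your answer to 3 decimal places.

The two most frequent reciprocal classes, py g V and PY G v, are the parental types, so the F1 was py g V / PY G v.
The two rarest classes, py G V and PY g v, are the double crossovers. Comparing them with the parentals, only the g allele has switched, so g is the middle locus and the order is v – g – py.
v–g: (351 + 16)/1966 = 0.1867; g–py: (236 + 16)/1966 = 0.1282.
Expected DCO frequency = 0.1867 × 0.1282 ≈ 0.02393; observed = 16/1966 ≈ 0.00814.
Coefficient of coincidence = 0.00814/0.02393 ≈ 0.340.

0.340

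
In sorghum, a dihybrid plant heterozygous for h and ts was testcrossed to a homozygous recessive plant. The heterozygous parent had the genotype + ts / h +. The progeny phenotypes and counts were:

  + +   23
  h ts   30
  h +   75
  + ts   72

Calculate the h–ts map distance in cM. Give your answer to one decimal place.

The recombinant classes are + + and h ts: 23 + 30 = 53.
Recombination frequency = 53/200 = 0.2650 ≈ 26.5%, i.e. 26.5 cM.

26.5 cM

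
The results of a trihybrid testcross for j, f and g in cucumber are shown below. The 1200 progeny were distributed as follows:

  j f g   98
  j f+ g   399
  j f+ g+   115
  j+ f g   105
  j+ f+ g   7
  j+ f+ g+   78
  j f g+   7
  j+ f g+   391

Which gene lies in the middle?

j

The two most frequent reciprocal classes, j+ f g+ and j f+ g, are the parental types, so the F1 was j+ f g+ / j f+ g.
The two rarest classes, j f g+ and j+ f+ g, are the double crossovers. Comparing them with the parentals, only the j allele has switched, so j is the middle locus and the order is g – j – f.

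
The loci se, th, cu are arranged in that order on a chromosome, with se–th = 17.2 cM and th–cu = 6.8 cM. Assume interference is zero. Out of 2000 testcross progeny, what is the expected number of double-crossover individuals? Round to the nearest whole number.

23

Map distances give recombination frequencies of 0.172 and 0.068 for the two intervals.
With no interference, expected double-crossover frequency = 0.172 × 0.068 = 0.01170.
Expected number = 0.01170 × 2000 = 23.39 ≈ 23.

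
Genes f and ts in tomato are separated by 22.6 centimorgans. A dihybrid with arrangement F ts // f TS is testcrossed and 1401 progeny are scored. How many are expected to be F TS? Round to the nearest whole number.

158

A map distance of 22.6 centimorgans corresponds to a recombination frequency of 0.226.
The F1 is F ts / f TS, so F TS is a recombinant gamete class with expected frequency r/2 = 0.226/2 = 0.1130.
Expected number = 0.1130 × 1401 = 158.31 ≈ 158.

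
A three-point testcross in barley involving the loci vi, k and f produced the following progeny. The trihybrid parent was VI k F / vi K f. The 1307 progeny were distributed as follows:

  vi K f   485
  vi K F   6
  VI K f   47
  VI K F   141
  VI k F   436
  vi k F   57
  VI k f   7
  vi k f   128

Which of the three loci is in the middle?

The two rarest classes, VI k f and vi K F, are the double crossovers. Comparing them with the parentals, only the f allele has switched, so f is the middle locus and the order is k – f – vi.

f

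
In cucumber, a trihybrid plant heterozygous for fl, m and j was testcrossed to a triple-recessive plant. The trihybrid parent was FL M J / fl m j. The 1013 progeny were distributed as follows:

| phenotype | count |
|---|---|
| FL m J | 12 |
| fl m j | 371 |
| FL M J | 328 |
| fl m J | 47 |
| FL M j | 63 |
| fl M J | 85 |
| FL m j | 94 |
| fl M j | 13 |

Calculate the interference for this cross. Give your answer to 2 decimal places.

0.08

The two rarest classes, FL m J and fl M j, are the double crossovers. Comparing them with the parentals, only the m allele has switched, so m is the middle locus and the order is j – m – fl.
j–m: (110 + 25)/1013 = 0.1333; m–fl: (179 + 25)/1013 = 0.2014.
Expected DCO frequency = 0.1333 × 0.2014 ≈ 0.02685; observed = 25/1013 ≈ 0.02468.
Coefficient of coincidence = 0.02468/0.02685 ≈ 0.92; interference = 1 − 0.92 = 0.08.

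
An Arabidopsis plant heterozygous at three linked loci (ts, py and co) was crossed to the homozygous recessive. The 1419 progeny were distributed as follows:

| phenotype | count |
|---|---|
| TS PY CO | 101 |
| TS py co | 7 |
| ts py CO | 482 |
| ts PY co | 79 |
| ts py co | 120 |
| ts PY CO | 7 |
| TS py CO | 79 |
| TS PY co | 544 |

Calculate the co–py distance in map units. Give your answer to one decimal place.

The two most frequent reciprocal classes, TS PY co and ts py CO, are the parental types, so the F1 was TS PY co / ts py CO.
The two rarest classes, TS py co and ts PY CO, are the double crossovers. Comparing them with the parentals, only the py allele has switched, so py is the middle locus and the order is co – py – ts.
Crossovers in the co–py interval produce the single-crossover classes TS PY CO and ts py co (101 + 120 = 221) plus the double crossovers (14).
RF(co–py) = (221 + 14) / 1419 = 235/1419 = 0.1656 → 16.6 map units.

16.6 map units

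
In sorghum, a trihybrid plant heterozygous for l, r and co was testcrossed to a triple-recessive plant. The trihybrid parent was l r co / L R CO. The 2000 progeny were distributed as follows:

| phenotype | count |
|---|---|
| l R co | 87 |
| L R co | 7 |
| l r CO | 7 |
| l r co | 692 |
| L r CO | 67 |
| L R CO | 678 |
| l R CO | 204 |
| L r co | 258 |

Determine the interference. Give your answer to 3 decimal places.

0.650

The two rarest classes, l r CO and L R co, are the double crossovers. Comparing them with the parentals, only the co allele has switched, so co is the middle locus and the order is r – co – l.
r–co: (154 + 14)/2000 = 0.0840; co–l: (462 + 14)/2000 = 0.2380.
Expected DCO frequency = 0.0840 × 0.2380 ≈ 0.01999; observed = 14/2000 ≈ 0.00700.
Coefficient of coincidence = 0.00700/0.01999 ≈ 0.350; interference = 1 − 0.350 = 0.650.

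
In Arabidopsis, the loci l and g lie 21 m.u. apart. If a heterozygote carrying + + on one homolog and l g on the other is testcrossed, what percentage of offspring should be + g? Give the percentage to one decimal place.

A map distance of 21 m.u. corresponds to a recombination frequency of 0.210.
The F1 is + + / l g, so + g is a recombinant gamete class with expected frequency r/2 = 0.210/2 = 0.1050.
That is 0.1050 = 10.5% of the progeny.

10.5%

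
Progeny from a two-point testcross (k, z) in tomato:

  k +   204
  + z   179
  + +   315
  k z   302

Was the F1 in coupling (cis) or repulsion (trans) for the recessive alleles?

The two most frequent classes are + + (315) and k z (302); these are the parental (non-recombinant) types.
So the F1 carried + + on one chromosome and k z on the other — the recessive alleles are on the same chromosome (cis / coupling).

cis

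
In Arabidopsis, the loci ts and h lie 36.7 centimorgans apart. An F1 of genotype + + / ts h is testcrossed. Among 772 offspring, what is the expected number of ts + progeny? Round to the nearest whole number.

A map distance of 36.7 centimorgans corresponds to a recombination frequency of 0.367.
The F1 is + + / ts h, so ts + is a recombinant gamete class with expected frequency r/2 = 0.367/2 = 0.1835.
Expected number = 0.1835 × 772 = 141.66 ≈ 142.

142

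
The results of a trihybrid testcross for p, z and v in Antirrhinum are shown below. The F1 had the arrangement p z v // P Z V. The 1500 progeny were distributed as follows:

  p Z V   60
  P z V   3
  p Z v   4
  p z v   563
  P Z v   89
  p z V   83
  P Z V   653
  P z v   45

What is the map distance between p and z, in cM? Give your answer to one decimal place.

The two rarest classes, p Z v and P z V, are the double crossovers. Comparing them with the parentals, only the z allele has switched, so z is the middle locus and the order is p – z – v.
Crossovers in the p–z interval produce the single-crossover classes P z v and p Z V (45 + 60 = 105) plus the double crossovers (7).
RF(p–z) = (105 + 7) / 1500 = 112/1500 = 0.0747 → 7.5 cM.

7.5 cM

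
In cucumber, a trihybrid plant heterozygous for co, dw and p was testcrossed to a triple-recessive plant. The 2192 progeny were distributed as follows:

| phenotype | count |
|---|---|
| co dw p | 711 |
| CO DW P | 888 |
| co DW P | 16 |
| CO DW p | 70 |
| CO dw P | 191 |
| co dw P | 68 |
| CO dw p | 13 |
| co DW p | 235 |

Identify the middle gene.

The two most frequent reciprocal classes, CO DW P and co dw p, are the parental types, so the F1 was CO DW P / co dw p.
The two rarest classes, co DW P and CO dw p, are the double crossovers. Comparing them with the parentals, only the co allele has switched, so co is the middle locus and the order is p – co – dw.

co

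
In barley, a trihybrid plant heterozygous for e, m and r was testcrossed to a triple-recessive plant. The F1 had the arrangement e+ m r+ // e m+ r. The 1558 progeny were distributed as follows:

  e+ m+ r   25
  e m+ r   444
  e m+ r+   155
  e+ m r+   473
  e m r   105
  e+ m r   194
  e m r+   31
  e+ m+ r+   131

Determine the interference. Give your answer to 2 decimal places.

0.26

The two rarest classes, e m r+ and e+ m+ r, are the double crossovers. Comparing them with the parentals, only the e allele has switched, so e is the middle locus and the order is r – e – m.
r–e: (349 + 56)/1558 = 0.2599; e–m: (236 + 56)/1558 = 0.1874.
Expected DCO frequency = 0.2599 × 0.1874 ≈ 0.04871; observed = 56/1558 ≈ 0.03594.
Coefficient of coincidence = 0.03594/0.04871 ≈ 0.74; interference = 1 − 0.74 = 0.26.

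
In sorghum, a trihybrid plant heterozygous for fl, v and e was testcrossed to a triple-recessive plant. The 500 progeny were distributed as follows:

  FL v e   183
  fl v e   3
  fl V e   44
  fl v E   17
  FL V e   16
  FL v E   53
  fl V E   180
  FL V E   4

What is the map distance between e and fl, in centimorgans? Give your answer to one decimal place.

The two most frequent reciprocal classes, fl V E and FL v e, are the parental types, so the F1 was fl V E / FL v e.
The two rarest classes, FL V E and fl v e, are the double crossovers. Comparing them with the parentals, only the fl allele has switched, so fl is the middle locus and the order is e – fl – v.
Crossovers in the e–fl interval produce the single-crossover classes fl V e and FL v E (44 + 53 = 97) plus the double crossovers (7).
RF(e–fl) = (97 + 7) / 500 = 104/500 = 0.2080 → 20.8 centimorgans.

20.8 centimorgans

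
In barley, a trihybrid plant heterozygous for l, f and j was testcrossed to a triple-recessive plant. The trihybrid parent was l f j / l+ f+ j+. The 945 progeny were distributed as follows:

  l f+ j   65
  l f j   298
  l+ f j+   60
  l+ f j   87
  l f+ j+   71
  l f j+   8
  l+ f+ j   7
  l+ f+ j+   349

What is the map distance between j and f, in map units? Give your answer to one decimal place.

The two rarest classes, l f j+ and l+ f+ j, are the double crossovers. Comparing them with the parentals, only the j allele has switched, so j is the middle locus and the order is l – j – f.
Crossovers in the j–f interval produce the single-crossover classes l f+ j and l+ f j+ (65 + 60 = 125) plus the double crossovers (15).
RF(j–f) = (125 + 15) / 945 = 140/945 = 0.1481 → 14.8 map units.

14.8 map units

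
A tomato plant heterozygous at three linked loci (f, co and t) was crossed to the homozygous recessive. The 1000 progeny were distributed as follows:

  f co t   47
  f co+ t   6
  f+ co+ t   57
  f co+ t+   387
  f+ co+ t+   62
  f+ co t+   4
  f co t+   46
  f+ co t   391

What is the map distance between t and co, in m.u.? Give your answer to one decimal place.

The two most frequent reciprocal classes, f co+ t+ and f+ co t, are the parental types, so the F1 was f co+ t+ / f+ co t.
The two rarest classes, f co+ t and f+ co t+, are the double crossovers. Comparing them with the parentals, only the t allele has switched, so t is the middle locus and the order is co – t – f.
Crossovers in the co–t interval produce the single-crossover classes f co t+ and f+ co+ t (46 + 57 = 103) plus the double crossovers (10).
RF(co–t) = (103 + 10) / 1000 = 113/1000 = 0.1130 → 11.3 m.u.

11.3 m.u.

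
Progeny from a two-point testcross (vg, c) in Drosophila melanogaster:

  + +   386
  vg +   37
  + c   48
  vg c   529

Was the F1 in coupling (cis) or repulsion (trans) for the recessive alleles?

cis

The two most frequent classes are + + (386) and vg c (529); these are the parental (non-recombinant) types.
So the F1 carried + + on one chromosome and vg c on the other — the recessive alleles are on the same chromosome (cis / coupling).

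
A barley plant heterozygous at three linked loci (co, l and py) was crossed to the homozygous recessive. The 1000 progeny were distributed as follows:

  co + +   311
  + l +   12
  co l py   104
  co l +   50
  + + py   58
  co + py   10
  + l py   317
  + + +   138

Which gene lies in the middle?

py

The two most frequent reciprocal classes, + l py and co + +, are the parental types, so the F1 was + l py / co + +.
The two rarest classes, + l + and co + py, are the double crossovers. Comparing them with the parentals, only the py allele has switched, so py is the middle locus and the order is co – py – l.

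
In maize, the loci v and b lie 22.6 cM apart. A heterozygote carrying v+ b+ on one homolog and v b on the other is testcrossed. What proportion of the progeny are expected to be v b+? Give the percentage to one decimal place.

11.3%

A map distance of 22.6 cM corresponds to a recombination frequency of 0.226.
The F1 is v+ b+ / v b, so v b+ is a recombinant gamete class with expected frequency r/2 = 0.226/2 = 0.1130.
That is 0.1130 = 11.3% of the progeny.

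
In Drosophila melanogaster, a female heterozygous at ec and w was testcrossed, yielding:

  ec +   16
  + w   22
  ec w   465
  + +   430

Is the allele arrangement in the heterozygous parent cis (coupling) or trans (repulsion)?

The two most frequent classes are + + (430) and ec w (465); these are the parental (non-recombinant) types.
So the F1 carried + + on one chromosome and ec w on the other — the recessive alleles are on the same chromosome (cis / coupling).

cis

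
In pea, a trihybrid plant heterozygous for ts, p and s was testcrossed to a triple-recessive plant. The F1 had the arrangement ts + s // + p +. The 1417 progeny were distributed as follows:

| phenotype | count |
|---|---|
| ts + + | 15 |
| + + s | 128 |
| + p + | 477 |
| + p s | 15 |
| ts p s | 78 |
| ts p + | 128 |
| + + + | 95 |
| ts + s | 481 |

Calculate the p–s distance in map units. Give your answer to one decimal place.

14.3 map units

The two rarest classes, ts + + and + p s, are the double crossovers. Comparing them with the parentals, only the s allele has switched, so s is the middle locus and the order is ts – s – p.
Crossovers in the s–p interval produce the single-crossover classes ts p s and + + + (78 + 95 = 173) plus the double crossovers (30).
RF(s–p) = (173 + 30) / 1417 = 203/1417 = 0.1433 → 14.3 map units.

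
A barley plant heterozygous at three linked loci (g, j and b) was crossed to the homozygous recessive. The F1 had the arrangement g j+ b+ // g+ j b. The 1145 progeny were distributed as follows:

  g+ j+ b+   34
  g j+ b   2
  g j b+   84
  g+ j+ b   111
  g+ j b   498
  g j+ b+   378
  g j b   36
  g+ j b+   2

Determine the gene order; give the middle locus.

The two rarest classes, g j+ b and g+ j b+, are the double crossovers. Comparing them with the parentals, only the b allele has switched, so b is the middle locus and the order is g – b – j.

b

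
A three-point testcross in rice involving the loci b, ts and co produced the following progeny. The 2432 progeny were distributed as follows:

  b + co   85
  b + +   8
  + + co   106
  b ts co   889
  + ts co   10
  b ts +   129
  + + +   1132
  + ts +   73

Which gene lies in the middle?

b

The two most frequent reciprocal classes, + + + and b ts co, are the parental types, so the F1 was + + + / b ts co.
The two rarest classes, b + + and + ts co, are the double crossovers. Comparing them with the parentals, only the b allele has switched, so b is the middle locus and the order is co – b – ts.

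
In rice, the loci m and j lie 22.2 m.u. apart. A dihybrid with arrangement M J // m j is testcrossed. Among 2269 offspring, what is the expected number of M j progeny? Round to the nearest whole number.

252

A map distance of 22.2 m.u. corresponds to a recombination frequency of 0.222.
The F1 is M J / m j, so M j is a recombinant gamete class with expected frequency r/2 = 0.222/2 = 0.1110.
Expected number = 0.1110 × 2269 = 251.86 ≈ 252.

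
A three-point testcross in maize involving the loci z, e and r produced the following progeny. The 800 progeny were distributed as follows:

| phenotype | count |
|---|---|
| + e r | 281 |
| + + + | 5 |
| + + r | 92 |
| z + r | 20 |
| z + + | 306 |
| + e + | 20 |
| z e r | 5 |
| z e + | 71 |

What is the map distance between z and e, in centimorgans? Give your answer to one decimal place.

The two most frequent reciprocal classes, + e r and z + +, are the parental types, so the F1 was + e r / z + +.
The two rarest classes, z e r and + + +, are the double crossovers. Comparing them with the parentals, only the z allele has switched, so z is the middle locus and the order is e – z – r.
Crossovers in the e–z interval produce the single-crossover classes + + r and z e + (92 + 71 = 163) plus the double crossovers (10).
RF(e–z) = (163 + 10) / 800 = 173/800 = 0.2162 → 21.6 centimorgans.

21.6 centimorgans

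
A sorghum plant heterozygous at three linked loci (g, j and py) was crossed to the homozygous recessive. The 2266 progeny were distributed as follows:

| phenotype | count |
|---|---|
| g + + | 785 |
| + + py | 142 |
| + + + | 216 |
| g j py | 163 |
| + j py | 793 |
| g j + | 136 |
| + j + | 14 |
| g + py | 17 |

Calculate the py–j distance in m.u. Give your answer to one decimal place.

The two most frequent reciprocal classes, + j py and g + +, are the parental types, so the F1 was + j py / g + +.
The two rarest classes, + j + and g + py, are the double crossovers. Comparing them with the parentals, only the py allele has switched, so py is the middle locus and the order is g – py – j.
Crossovers in the py–j interval produce the single-crossover classes + + py and g j + (142 + 136 = 278) plus the double crossovers (31).
RF(py–j) = (278 + 31) / 2266 = 309/2266 = 0.1364 → 13.6 m.u.

13.6 m.u.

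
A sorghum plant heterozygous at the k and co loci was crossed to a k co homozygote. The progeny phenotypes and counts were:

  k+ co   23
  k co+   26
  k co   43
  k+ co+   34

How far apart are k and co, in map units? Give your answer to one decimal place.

The two most frequent classes, k+ co+ (34) and k co (43), are the parental types, so the F1 was k+ co+ / k co.
The recombinant classes are k+ co and k co+: 23 + 26 = 49.
Recombination frequency = 49/126 = 0.3889 ≈ 38.9%, i.e. 38.9 map units.

38.9 map units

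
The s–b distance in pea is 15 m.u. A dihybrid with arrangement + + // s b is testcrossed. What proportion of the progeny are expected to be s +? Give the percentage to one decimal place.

A map distance of 15 m.u. corresponds to a recombination frequency of 0.150.
The F1 is + + / s b, so s + is a recombinant gamete class with expected frequency r/2 = 0.150/2 = 0.0750.
That is 0.0750 = 7.5% of the progeny.

7.5%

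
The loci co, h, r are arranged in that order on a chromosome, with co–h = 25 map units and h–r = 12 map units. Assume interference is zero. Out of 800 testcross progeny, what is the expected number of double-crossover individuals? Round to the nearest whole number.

Map distances give recombination frequencies of 0.250 and 0.120 for the two intervals.
With no interference, expected double-crossover frequency = 0.250 × 0.120 = 0.03000.
Expected number = 0.03000 × 800 = 24.00 ≈ 24.

24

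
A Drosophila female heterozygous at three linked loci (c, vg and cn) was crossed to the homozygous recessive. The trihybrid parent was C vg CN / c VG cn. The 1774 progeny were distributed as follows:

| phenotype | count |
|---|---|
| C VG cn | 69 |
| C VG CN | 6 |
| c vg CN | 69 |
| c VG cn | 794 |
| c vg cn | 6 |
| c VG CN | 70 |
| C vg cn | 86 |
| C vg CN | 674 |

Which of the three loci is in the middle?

The two rarest classes, C VG CN and c vg cn, are the double crossovers. Comparing them with the parentals, only the vg allele has switched, so vg is the middle locus and the order is c – vg – cn.

vg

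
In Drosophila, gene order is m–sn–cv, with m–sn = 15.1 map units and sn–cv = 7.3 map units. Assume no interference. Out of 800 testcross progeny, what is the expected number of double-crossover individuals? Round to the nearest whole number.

9

Map distances give recombination frequencies of 0.151 and 0.073 for the two intervals.
With no interference, expected double-crossover frequency = 0.151 × 0.073 = 0.01102.
Expected number = 0.01102 × 800 = 8.82 ≈ 9.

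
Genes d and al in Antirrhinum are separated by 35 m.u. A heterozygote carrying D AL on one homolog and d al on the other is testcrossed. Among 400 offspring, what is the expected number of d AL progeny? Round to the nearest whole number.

A map distance of 35 m.u. corresponds to a recombination frequency of 0.350.
The F1 is D AL / d al, so d AL is a recombinant gamete class with expected frequency r/2 = 0.350/2 = 0.1750.
Expected number = 0.1750 × 400 = 70.00 ≈ 70.

70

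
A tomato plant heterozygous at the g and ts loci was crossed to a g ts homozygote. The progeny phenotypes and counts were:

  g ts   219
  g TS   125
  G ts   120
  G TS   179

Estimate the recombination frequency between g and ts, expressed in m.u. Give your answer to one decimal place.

The two most frequent classes, G TS (179) and g ts (219), are the parental types, so the F1 was G TS / g ts.
The recombinant classes are G ts and g TS: 120 + 125 = 245.
Recombination frequency = 245/643 = 0.3810 ≈ 38.1%, i.e. 38.1 m.u.

38.1 m.u.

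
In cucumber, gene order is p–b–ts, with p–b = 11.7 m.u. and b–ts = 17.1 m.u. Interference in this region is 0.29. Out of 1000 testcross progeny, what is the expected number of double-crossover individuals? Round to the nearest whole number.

Map distances give recombination frequencies of 0.117 and 0.171 for the two intervals.
With interference 0.29 (so coincidence = 0.71), expected double-crossover frequency = 0.117 × 0.171 × 0.71 = 0.01420.
Expected number = 0.01420 × 1000 = 14.20 ≈ 14.

14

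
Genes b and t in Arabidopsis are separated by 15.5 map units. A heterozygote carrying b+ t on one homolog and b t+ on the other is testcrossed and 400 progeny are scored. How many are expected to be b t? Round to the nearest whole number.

31

A map distance of 15.5 map units corresponds to a recombination frequency of 0.155.
The F1 is b+ t / b t+, so b t is a recombinant gamete class with expected frequency r/2 = 0.155/2 = 0.0775.
Expected number = 0.0775 × 400 = 31.00 ≈ 31.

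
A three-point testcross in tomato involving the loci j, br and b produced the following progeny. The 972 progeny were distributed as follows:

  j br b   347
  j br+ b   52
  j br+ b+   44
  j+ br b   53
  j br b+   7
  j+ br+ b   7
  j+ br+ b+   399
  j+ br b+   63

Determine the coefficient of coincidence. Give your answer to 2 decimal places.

The two most frequent reciprocal classes, j+ br+ b+ and j br b, are the parental types, so the F1 was j+ br+ b+ / j br b.
The two rarest classes, j+ br+ b and j br b+, are the double crossovers. Comparing them with the parentals, only the b allele has switched, so b is the middle locus and the order is br – b – j.
br–b: (115 + 14)/972 = 0.1327; b–j: (97 + 14)/972 = 0.1142.
Expected DCO frequency = 0.1327 × 0.1142 ≈ 0.01515; observed = 14/972 ≈ 0.01440.
Coefficient of coincidence = 0.01440/0.01515 ≈ 0.95.

0.95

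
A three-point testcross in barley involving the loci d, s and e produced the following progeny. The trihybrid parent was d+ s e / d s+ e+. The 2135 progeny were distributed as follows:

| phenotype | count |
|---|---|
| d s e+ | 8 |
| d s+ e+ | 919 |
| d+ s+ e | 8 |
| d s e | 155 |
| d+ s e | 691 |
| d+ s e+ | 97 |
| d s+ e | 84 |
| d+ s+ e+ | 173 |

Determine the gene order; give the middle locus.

s

The two rarest classes, d+ s+ e and d s e+, are the double crossovers. Comparing them with the parentals, only the s allele has switched, so s is the middle locus and the order is d – s – e.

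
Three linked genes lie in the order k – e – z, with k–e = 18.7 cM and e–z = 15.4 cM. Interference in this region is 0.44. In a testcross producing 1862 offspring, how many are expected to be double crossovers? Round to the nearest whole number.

30

Map distances give recombination frequencies of 0.187 and 0.154 for the two intervals.
With interference 0.44 (so coincidence = 0.56), expected double-crossover frequency = 0.187 × 0.154 × 0.56 = 0.01613.
Expected number = 0.01613 × 1862 = 30.03 ≈ 30.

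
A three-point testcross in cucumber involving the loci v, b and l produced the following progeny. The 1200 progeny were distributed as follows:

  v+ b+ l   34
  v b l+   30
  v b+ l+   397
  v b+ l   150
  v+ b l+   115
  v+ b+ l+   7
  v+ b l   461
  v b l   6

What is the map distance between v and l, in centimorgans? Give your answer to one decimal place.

23.2 centimorgans

The two most frequent reciprocal classes, v+ b l and v b+ l+, are the parental types, so the F1 was v+ b l / v b+ l+.
The two rarest classes, v b l and v+ b+ l+, are the double crossovers. Comparing them with the parentals, only the v allele has switched, so v is the middle locus and the order is b – v – l.
Crossovers in the v–l interval produce the single-crossover classes v+ b l+ and v b+ l (115 + 150 = 265) plus the double crossovers (13).
RF(v–l) = (265 + 13) / 1200 = 278/1200 = 0.2317 → 23.2 centimorgans.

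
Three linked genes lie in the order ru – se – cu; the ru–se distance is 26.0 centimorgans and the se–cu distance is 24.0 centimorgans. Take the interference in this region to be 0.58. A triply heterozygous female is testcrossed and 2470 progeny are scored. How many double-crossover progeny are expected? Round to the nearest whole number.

65

Map distances give recombination frequencies of 0.260 and 0.240 for the two intervals.
With interference 0.58 (so coincidence = 0.42), expected double-crossover frequency = 0.260 × 0.240 × 0.42 = 0.02621.
Expected number = 0.02621 × 2470 = 64.73 ≈ 65.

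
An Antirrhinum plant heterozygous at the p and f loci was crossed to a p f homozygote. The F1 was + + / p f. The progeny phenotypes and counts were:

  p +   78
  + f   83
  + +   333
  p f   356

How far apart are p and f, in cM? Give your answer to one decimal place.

The recombinant classes are + f and p +: 83 + 78 = 161.
Recombination frequency = 161/850 = 0.1894 ≈ 18.9%, i.e. 18.9 cM.

18.9 cM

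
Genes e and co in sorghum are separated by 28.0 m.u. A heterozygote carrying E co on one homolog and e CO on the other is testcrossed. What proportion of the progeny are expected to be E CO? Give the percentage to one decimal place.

14.0%

A map distance of 28.0 m.u. corresponds to a recombination frequency of 0.280.
The F1 is E co / e CO, so E CO is a recombinant gamete class with expected frequency r/2 = 0.280/2 = 0.1400.
That is 0.1400 = 14.0% of the progeny.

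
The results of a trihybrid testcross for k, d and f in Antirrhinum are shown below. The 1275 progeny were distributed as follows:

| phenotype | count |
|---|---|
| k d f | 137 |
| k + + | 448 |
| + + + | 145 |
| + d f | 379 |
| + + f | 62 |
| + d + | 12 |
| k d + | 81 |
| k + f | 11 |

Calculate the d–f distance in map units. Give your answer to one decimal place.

The two most frequent reciprocal classes, k + + and + d f, are the parental types, so the F1 was k + + / + d f.
The two rarest classes, k + f and + d +, are the double crossovers. Comparing them with the parentals, only the f allele has switched, so f is the middle locus and the order is k – f – d.
Crossovers in the f–d interval produce the single-crossover classes k d + and + + f (81 + 62 = 143) plus the double crossovers (23).
RF(f–d) = (143 + 23) / 1275 = 166/1275 = 0.1302 → 13.0 map units.

13.0 map units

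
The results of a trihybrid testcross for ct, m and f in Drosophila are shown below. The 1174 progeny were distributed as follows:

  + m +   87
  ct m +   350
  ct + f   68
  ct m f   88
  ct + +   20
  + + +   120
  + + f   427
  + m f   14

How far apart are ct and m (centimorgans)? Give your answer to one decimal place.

The two most frequent reciprocal classes, + + f and ct m +, are the parental types, so the F1 was + + f / ct m +.
The two rarest classes, + m f and ct + +, are the double crossovers. Comparing them with the parentals, only the m allele has switched, so m is the middle locus and the order is ct – m – f.
Crossovers in the ct–m interval produce the single-crossover classes ct + f and + m + (68 + 87 = 155) plus the double crossovers (34).
RF(ct–m) = (155 + 34) / 1174 = 189/1174 = 0.1610 → 16.1 centimorgans.

16.1 centimorgans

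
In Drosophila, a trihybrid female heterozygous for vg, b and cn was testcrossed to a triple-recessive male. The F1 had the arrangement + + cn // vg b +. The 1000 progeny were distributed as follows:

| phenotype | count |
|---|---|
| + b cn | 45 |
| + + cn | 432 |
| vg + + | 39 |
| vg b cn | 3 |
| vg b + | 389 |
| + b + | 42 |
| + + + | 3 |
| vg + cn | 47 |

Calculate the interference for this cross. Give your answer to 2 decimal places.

0.30

The two rarest classes, + + + and vg b cn, are the double crossovers. Comparing them with the parentals, only the cn allele has switched, so cn is the middle locus and the order is vg – cn – b.
vg–cn: (89 + 6)/1000 = 0.0950; cn–b: (84 + 6)/1000 = 0.0900.
Expected DCO frequency = 0.0950 × 0.0900 ≈ 0.00855; observed = 6/1000 ≈ 0.00600.
Coefficient of coincidence = 0.00600/0.00855 ≈ 0.70; interference = 1 − 0.70 = 0.30.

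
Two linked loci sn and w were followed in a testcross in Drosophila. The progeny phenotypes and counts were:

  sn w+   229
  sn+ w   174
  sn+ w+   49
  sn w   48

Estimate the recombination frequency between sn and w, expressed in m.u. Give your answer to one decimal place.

The two most frequent classes, sn+ w (174) and sn w+ (229), are the parental types, so the F1 was sn+ w / sn w+.
The recombinant classes are sn+ w+ and sn w: 49 + 48 = 97.
Recombination frequency = 97/500 = 0.1940 ≈ 19.4%, i.e. 19.4 m.u.

19.4 m.u.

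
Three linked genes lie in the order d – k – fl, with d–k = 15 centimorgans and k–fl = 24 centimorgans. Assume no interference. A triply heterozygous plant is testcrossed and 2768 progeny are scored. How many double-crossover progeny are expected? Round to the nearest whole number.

100

Map distances give recombination frequencies of 0.150 and 0.240 for the two intervals.
With no interference, expected double-crossover frequency = 0.150 × 0.240 = 0.03600.
Expected number = 0.03600 × 2768 = 99.65 ≈ 100.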